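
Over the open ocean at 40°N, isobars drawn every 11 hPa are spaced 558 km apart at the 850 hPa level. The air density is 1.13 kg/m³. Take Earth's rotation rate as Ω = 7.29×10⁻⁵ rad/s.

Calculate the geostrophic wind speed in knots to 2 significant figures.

36 knots

Coriolis parameter at 40°N:
f = 2Ω sin φ = 2 × 7.29×10⁻⁵ × sin 40° = 9.37×10⁻⁵ s⁻¹
Pressure gradient: |∂P/∂n| = 1100 Pa / 558000 m = 1.97×10⁻³ Pa/m
Geostrophic balance (pressure-gradient force = Coriolis force):
V_g = (1/(fρ)) |∂P/∂n| = 1.97×10⁻³ / (9.37×10⁻⁵ × 1.13) = 18.6 m/s
Converting: 18.6 m/s × 1.944 = 36 knots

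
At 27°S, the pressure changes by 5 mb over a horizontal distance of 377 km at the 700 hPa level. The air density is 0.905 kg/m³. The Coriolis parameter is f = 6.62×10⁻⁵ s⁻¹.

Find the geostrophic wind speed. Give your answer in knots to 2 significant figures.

43 knots

Pressure gradient: |∂P/∂n| = 500 Pa / 377000 m = 1.33×10⁻³ Pa/m
Geostrophic balance (pressure-gradient force = Coriolis force):
V_g = (1/(fρ)) |∂P/∂n| = 1.33×10⁻³ / (6.62×10⁻⁵ × 0.905) = 22.1 m/s
Converting: 22.1 m/s × 1.944 = 43 knots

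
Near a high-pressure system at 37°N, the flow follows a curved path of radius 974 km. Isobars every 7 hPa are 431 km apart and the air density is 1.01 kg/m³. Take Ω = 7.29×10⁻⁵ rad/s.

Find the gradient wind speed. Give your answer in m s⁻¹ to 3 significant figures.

26.6 m s⁻¹

Coriolis parameter at 37°N:
f = 2Ω sin φ = 2 × 7.29×10⁻⁵ × sin 37° = 8.77×10⁻⁵ s⁻¹
Pressure gradient: |∂P/∂n| = 700 Pa / 431000 m = 1.62×10⁻³ Pa/m
Geostrophic speed: V_g = |∂P/∂n|/(fρ) = 1.62×10⁻³/(8.77×10⁻⁵ × 1.01) = 18.3 m/s
Around a high, pressure-gradient force acts outward with centrifugal, so Coriolis balances both:
fV = (1/ρ)|∂P/∂n| + V²/R  →  V² − fR·V + fR·V_g = 0
With fR = 8.77×10⁻⁵ × 974×10³ m = 85.5 m/s:
V = [fR − √((fR)² − 4 fR V_g)]/2 = [85.5 − √(85.5² − 4×85.5×18.3)]/2 = 26.6 m/s
Supergeostrophic (V > V_g = 18.3 m/s), as expected around a high.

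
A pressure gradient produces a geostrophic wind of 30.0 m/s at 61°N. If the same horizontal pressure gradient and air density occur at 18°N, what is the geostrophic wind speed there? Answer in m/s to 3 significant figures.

84.9 m/s

With the same pressure gradient and density, V_g ∝ 1/f ∝ 1/sin φ.
V₂ = V₁ · sin φ₁ / sin φ₂ = 30.0 × sin 61° / sin 18°
V₂ = 30.0 × 0.8746/0.3090 = 84.9 m/s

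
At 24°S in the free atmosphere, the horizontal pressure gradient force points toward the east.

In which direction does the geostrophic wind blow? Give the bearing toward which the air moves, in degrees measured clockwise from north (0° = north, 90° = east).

The pressure-gradient force points toward the east (bearing 090°).
Geostrophic balance: in the Southern Hemisphere the Coriolis force deflects motion to the left, so the geostrophic wind blows 90° to the left of the pressure-gradient force (low pressure on the right).
Rotating 090° by 90° counterclockwise gives 000° — the wind blows toward the north.

000°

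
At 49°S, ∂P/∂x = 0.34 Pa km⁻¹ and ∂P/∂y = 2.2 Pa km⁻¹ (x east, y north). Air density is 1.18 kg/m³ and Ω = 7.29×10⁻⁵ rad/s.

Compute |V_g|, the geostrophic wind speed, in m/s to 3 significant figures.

Coriolis parameter at 49°S:
f = 2Ω sin φ = 2 × 7.29×10⁻⁵ × sin 49° = 1.10×10⁻⁴ s⁻¹
In the Southern Hemisphere f is negative: f = −1.10×10⁻⁴ s⁻¹.
Component geostrophic relations (x east, y north):
u_g = −(1/(fρ)) ∂P/∂y,  v_g = (1/(fρ)) ∂P/∂x
u_g = −(2.2×10⁻³)/(−1.10×10⁻⁴ × 1.18) = 16.9 m/s;  v_g = (0.34×10⁻³)/(−1.10×10⁻⁴ × 1.18) = −2.62 m/s
|V_g| = √(u_g² + v_g²) = 17.1 m/s

17.1 m/s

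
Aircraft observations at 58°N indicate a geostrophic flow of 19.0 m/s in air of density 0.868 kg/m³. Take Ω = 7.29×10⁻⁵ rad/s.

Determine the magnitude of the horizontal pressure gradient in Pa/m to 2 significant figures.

2.0×10⁻³ Pa/m

Coriolis parameter at 58°N:
f = 2Ω sin φ = 2 × 7.29×10⁻⁵ × sin 58° = 1.24×10⁻⁴ s⁻¹
Geostrophic balance rearranged: |∂P/∂n| = f ρ V_g
|∂P/∂n| = 1.24×10⁻⁴ × 0.868 × 19.0 = 2.04×10⁻³ Pa/m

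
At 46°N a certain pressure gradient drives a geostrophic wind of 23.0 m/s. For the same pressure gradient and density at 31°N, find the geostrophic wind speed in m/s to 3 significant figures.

With the same pressure gradient and density, V_g ∝ 1/f ∝ 1/sin φ.
V₂ = V₁ · sin φ₁ / sin φ₂ = 23.0 × sin 46° / sin 31°
V₂ = 23.0 × 0.7193/0.5150 = 32.1 m/s

32.1 m/s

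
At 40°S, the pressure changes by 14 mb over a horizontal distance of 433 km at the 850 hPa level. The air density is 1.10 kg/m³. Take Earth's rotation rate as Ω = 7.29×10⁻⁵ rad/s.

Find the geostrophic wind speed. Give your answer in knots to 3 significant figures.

61.0 knots

Coriolis parameter at 40°S:
f = 2Ω sin φ = 2 × 7.29×10⁻⁵ × sin 40° = 9.37×10⁻⁵ s⁻¹
Pressure gradient: |∂P/∂n| = 1400 Pa / 433000 m = 3.23×10⁻³ Pa/m
Geostrophic balance (pressure-gradient force = Coriolis force):
V_g = (1/(fρ)) |∂P/∂n| = 3.23×10⁻³ / (9.37×10⁻⁵ × 1.10) = 31.4 m/s
Converting: 31.4 m/s × 1.944 = 61.0 knots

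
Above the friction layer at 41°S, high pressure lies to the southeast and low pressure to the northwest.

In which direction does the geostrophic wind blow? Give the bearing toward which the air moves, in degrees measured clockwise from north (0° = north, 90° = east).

225°

The pressure-gradient force points toward the northwest (bearing 315°).
Geostrophic balance: in the Southern Hemisphere the Coriolis force deflects motion to the left, so the geostrophic wind blows 90° to the left of the pressure-gradient force (low pressure on the right).
Rotating 315° by 90° counterclockwise gives 225° — the wind blows toward the southwest.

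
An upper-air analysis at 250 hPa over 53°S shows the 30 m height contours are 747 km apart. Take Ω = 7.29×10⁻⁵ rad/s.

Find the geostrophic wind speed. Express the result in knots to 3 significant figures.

6.58 knots

Coriolis parameter at 53°S:
f = 2Ω sin φ = 2 × 7.29×10⁻⁵ × sin 53° = 1.16×10⁻⁴ s⁻¹
Height gradient: |∂Z/∂n| = 30 m / 747000 m = 4.02×10⁻⁵
On a pressure surface, geostrophic balance gives V_g = (g/f)|∂Z/∂n|:
V_g = 9.81 × 4.02×10⁻⁵ / 1.16×10⁻⁴ = 3.38 m/s
Converting: 3.38 m/s × 1.944 = 6.58 knots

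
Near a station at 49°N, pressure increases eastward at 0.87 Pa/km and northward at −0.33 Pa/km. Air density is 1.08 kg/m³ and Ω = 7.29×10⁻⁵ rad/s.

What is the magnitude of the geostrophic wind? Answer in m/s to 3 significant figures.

Coriolis parameter at 49°N:
f = 2Ω sin φ = 2 × 7.29×10⁻⁵ × sin 49° = 1.10×10⁻⁴ s⁻¹
Component geostrophic relations (x east, y north):
u_g = −(1/(fρ)) ∂P/∂y,  v_g = (1/(fρ)) ∂P/∂x
u_g = −(−0.33×10⁻³)/(1.10×10⁻⁴ × 1.08) = 2.78 m/s;  v_g = (0.87×10⁻³)/(1.10×10⁻⁴ × 1.08) = 7.32 m/s
|V_g| = √(u_g² + v_g²) = 7.83 m/s

7.83 m/s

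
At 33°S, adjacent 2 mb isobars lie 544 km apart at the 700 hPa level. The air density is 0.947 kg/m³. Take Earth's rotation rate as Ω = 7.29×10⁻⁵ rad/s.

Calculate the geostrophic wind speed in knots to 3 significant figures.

9.50 knots

Coriolis parameter at 33°S:
f = 2Ω sin φ = 2 × 7.29×10⁻⁵ × sin 33° = 7.94×10⁻⁵ s⁻¹
Pressure gradient: |∂P/∂n| = 200 Pa / 544000 m = 3.68×10⁻⁴ Pa/m
Geostrophic balance (pressure-gradient force = Coriolis force):
V_g = (1/(fρ)) |∂P/∂n| = 3.68×10⁻⁴ / (7.94×10⁻⁵ × 0.947) = 4.89 m/s
Converting: 4.89 m/s × 1.944 = 9.50 knots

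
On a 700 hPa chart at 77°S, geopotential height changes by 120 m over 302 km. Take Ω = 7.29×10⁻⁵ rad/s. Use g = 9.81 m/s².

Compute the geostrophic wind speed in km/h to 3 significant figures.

98.8 km/h

Coriolis parameter at 77°S:
f = 2Ω sin φ = 2 × 7.29×10⁻⁵ × sin 77° = 1.42×10⁻⁴ s⁻¹
Height gradient: |∂Z/∂n| = 120 m / 302000 m = 3.97×10⁻⁴
On a pressure surface, geostrophic balance gives V_g = (g/f)|∂Z/∂n|:
V_g = 9.81 × 3.97×10⁻⁴ / 1.42×10⁻⁴ = 27.4 m/s
Converting: 27.4 m/s × 3.6 = 98.8 km/h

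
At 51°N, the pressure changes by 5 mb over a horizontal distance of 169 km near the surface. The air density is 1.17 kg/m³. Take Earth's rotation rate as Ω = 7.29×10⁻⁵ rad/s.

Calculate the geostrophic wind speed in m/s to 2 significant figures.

Coriolis parameter at 51°N:
f = 2Ω sin φ = 2 × 7.29×10⁻⁵ × sin 51° = 1.13×10⁻⁴ s⁻¹
Pressure gradient: |∂P/∂n| = 500 Pa / 169000 m = 2.96×10⁻³ Pa/m
Geostrophic balance (pressure-gradient force = Coriolis force):
V_g = (1/(fρ)) |∂P/∂n| = 2.96×10⁻³ / (1.13×10⁻⁴ × 1.17) = 22.3 m/s

22 m/s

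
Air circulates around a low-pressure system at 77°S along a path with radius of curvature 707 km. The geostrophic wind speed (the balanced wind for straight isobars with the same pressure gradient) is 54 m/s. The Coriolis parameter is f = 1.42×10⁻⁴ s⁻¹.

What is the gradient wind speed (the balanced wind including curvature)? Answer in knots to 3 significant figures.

Around a low, centrifugal force acts outward with Coriolis, so pressure-gradient force balances both:
(1/ρ)|∂P/∂n| = fV + V²/R  →  V² + fR·V − fR·V_g = 0
With fR = 1.42×10⁻⁴ × 707×10³ m = 100 m/s:
V = [−fR + √((fR)² + 4 fR V_g)]/2 = [−100 + √(100² + 4×100×54)]/2 = 38.9 m/s
Subgeostrophic (V < V_g = 54 m/s), as expected around a low.
Converting: 38.9 m/s × 1.944 = 75.6 knots

75.6 knots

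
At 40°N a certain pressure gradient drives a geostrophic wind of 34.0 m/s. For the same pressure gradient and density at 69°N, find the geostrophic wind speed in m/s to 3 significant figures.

With the same pressure gradient and density, V_g ∝ 1/f ∝ 1/sin φ.
V₂ = V₁ · sin φ₁ / sin φ₂ = 34.0 × sin 40° / sin 69°
V₂ = 34.0 × 0.6428/0.9336 = 23.4 m/s

23.4 m/s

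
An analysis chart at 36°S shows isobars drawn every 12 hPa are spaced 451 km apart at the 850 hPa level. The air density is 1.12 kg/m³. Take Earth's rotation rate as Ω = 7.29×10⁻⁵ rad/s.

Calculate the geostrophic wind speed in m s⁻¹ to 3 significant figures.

27.7 m s⁻¹

Coriolis parameter at 36°S:
f = 2Ω sin φ = 2 × 7.29×10⁻⁵ × sin 36° = 8.57×10⁻⁵ s⁻¹
Pressure gradient: |∂P/∂n| = 1200 Pa / 451000 m = 2.66×10⁻³ Pa/m
Geostrophic balance (pressure-gradient force = Coriolis force):
V_g = (1/(fρ)) |∂P/∂n| = 2.66×10⁻³ / (8.57×10⁻⁵ × 1.12) = 27.7 m/s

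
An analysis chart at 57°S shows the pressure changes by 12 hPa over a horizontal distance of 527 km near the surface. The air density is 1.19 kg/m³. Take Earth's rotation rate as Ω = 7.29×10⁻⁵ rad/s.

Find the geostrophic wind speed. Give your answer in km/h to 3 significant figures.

56.3 km/h

Coriolis parameter at 57°S:
f = 2Ω sin φ = 2 × 7.29×10⁻⁵ × sin 57° = 1.22×10⁻⁴ s⁻¹
Pressure gradient: |∂P/∂n| = 1200 Pa / 527000 m = 2.28×10⁻³ Pa/m
Geostrophic balance (pressure-gradient force = Coriolis force):
V_g = (1/(fρ)) |∂P/∂n| = 2.28×10⁻³ / (1.22×10⁻⁴ × 1.19) = 15.6 m/s
Converting: 15.6 m/s × 3.6 = 56.3 km/h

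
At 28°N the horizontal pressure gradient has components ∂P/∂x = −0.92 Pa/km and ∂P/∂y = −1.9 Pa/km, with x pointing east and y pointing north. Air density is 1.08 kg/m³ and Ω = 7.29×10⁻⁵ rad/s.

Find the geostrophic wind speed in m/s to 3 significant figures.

Coriolis parameter at 28°N:
f = 2Ω sin φ = 2 × 7.29×10⁻⁵ × sin 28° = 6.84×10⁻⁵ s⁻¹
Component geostrophic relations (x east, y north):
u_g = −(1/(fρ)) ∂P/∂y,  v_g = (1/(fρ)) ∂P/∂x
u_g = −(−1.9×10⁻³)/(6.84×10⁻⁵ × 1.08) = 25.7 m/s;  v_g = (−0.92×10⁻³)/(6.84×10⁻⁵ × 1.08) = −12.4 m/s
|V_g| = √(u_g² + v_g²) = 28.6 m/s

28.6 m/s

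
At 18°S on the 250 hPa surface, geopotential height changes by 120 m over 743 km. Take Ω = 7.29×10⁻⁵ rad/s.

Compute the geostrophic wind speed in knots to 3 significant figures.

68.4 knots

Coriolis parameter at 18°S:
f = 2Ω sin φ = 2 × 7.29×10⁻⁵ × sin 18° = 4.51×10⁻⁵ s⁻¹
Height gradient: |∂Z/∂n| = 120 m / 743000 m = 1.62×10⁻⁴
On a pressure surface, geostrophic balance gives V_g = (g/f)|∂Z/∂n|:
V_g = 9.81 × 1.62×10⁻⁴ / 4.51×10⁻⁵ = 35.2 m/s
Converting: 35.2 m/s × 1.944 = 68.4 knots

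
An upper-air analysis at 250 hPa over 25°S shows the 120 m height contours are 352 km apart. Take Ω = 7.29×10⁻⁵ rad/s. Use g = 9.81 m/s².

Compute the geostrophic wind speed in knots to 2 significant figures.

Coriolis parameter at 25°S:
f = 2Ω sin φ = 2 × 7.29×10⁻⁵ × sin 25° = 6.16×10⁻⁵ s⁻¹
Height gradient: |∂Z/∂n| = 120 m / 352000 m = 3.41×10⁻⁴
On a pressure surface, geostrophic balance gives V_g = (g/f)|∂Z/∂n|:
V_g = 9.81 × 3.41×10⁻⁴ / 6.16×10⁻⁵ = 54.3 m/s
Converting: 54.3 m/s × 1.944 = 110 knots

110 knots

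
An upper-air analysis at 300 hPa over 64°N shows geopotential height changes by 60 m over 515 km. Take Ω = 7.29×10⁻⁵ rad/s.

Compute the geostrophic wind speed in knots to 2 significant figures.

17 knots

Coriolis parameter at 64°N:
f = 2Ω sin φ = 2 × 7.29×10⁻⁵ × sin 64° = 1.31×10⁻⁴ s⁻¹
Height gradient: |∂Z/∂n| = 60 m / 515000 m = 1.17×10⁻⁴
On a pressure surface, geostrophic balance gives V_g = (g/f)|∂Z/∂n|:
V_g = 9.81 × 1.17×10⁻⁴ / 1.31×10⁻⁴ = 8.72 m/s
Converting: 8.72 m/s × 1.944 = 17 knots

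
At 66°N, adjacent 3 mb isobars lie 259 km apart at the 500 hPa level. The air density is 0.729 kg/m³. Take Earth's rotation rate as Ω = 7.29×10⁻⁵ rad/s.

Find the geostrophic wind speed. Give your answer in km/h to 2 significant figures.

43 km/h

Coriolis parameter at 66°N:
f = 2Ω sin φ = 2 × 7.29×10⁻⁵ × sin 66° = 1.33×10⁻⁴ s⁻¹
Pressure gradient: |∂P/∂n| = 300 Pa / 259000 m = 1.16×10⁻³ Pa/m
Geostrophic balance (pressure-gradient force = Coriolis force):
V_g = (1/(fρ)) |∂P/∂n| = 1.16×10⁻³ / (1.33×10⁻⁴ × 0.729) = 11.9 m/s
Converting: 11.9 m/s × 3.6 = 43 km/h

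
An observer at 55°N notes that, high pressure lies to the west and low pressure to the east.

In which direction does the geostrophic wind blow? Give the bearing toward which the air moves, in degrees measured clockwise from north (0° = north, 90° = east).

The pressure-gradient force points toward the east (bearing 090°).
Geostrophic balance: in the Northern Hemisphere the Coriolis force deflects motion to the right, so the geostrophic wind blows 90° to the right of the pressure-gradient force (low pressure on the left).
Rotating 090° by 90° clockwise gives 180° — the wind blows toward the south.

180°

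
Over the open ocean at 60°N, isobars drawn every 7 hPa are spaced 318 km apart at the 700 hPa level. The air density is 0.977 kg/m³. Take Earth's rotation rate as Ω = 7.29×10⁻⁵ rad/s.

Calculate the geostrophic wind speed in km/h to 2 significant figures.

64 km/h

Coriolis parameter at 60°N:
f = 2Ω sin φ = 2 × 7.29×10⁻⁵ × sin 60° = 1.26×10⁻⁴ s⁻¹
Pressure gradient: |∂P/∂n| = 700 Pa / 318000 m = 2.20×10⁻³ Pa/m
Geostrophic balance (pressure-gradient force = Coriolis force):
V_g = (1/(fρ)) |∂P/∂n| = 2.20×10⁻³ / (1.26×10⁻⁴ × 0.977) = 17.8 m/s
Converting: 17.8 m/s × 3.6 = 64 km/h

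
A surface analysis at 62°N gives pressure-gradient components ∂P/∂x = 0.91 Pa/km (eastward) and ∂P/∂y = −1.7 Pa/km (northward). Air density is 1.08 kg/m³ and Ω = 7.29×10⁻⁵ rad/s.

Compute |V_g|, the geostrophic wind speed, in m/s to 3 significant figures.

13.9 m/s

Coriolis parameter at 62°N:
f = 2Ω sin φ = 2 × 7.29×10⁻⁵ × sin 62° = 1.29×10⁻⁴ s⁻¹
Component geostrophic relations (x east, y north):
u_g = −(1/(fρ)) ∂P/∂y,  v_g = (1/(fρ)) ∂P/∂x
u_g = −(−1.7×10⁻³)/(1.29×10⁻⁴ × 1.08) = 12.2 m/s;  v_g = (0.91×10⁻³)/(1.29×10⁻⁴ × 1.08) = 6.55 m/s
|V_g| = √(u_g² + v_g²) = 13.9 m/s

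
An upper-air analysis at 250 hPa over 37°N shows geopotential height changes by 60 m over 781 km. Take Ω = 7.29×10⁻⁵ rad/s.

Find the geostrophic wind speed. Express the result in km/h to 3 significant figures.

Coriolis parameter at 37°N:
f = 2Ω sin φ = 2 × 7.29×10⁻⁵ × sin 37° = 8.77×10⁻⁵ s⁻¹
Height gradient: |∂Z/∂n| = 60 m / 781000 m = 7.68×10⁻⁵
On a pressure surface, geostrophic balance gives V_g = (g/f)|∂Z/∂n|:
V_g = 9.81 × 7.68×10⁻⁵ / 8.77×10⁻⁵ = 8.59 m/s
Converting: 8.59 m/s × 3.6 = 30.9 km/h

30.9 km/h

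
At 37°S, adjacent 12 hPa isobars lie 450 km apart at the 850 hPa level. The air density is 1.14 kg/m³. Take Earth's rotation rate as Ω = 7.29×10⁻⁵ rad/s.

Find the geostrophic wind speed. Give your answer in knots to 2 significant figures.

Coriolis parameter at 37°S:
f = 2Ω sin φ = 2 × 7.29×10⁻⁵ × sin 37° = 8.77×10⁻⁵ s⁻¹
Pressure gradient: |∂P/∂n| = 1200 Pa / 450000 m = 2.67×10⁻³ Pa/m
Geostrophic balance (pressure-gradient force = Coriolis force):
V_g = (1/(fρ)) |∂P/∂n| = 2.67×10⁻³ / (8.77×10⁻⁵ × 1.14) = 26.7 m/s
Converting: 26.7 m/s × 1.944 = 52 knots

52 knots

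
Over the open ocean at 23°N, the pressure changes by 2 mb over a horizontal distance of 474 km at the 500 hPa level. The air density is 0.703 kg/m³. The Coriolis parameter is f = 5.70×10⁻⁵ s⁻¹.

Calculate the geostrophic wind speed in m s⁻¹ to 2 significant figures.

Pressure gradient: |∂P/∂n| = 200 Pa / 474000 m = 4.22×10⁻⁴ Pa/m
Geostrophic balance (pressure-gradient force = Coriolis force):
V_g = (1/(fρ)) |∂P/∂n| = 4.22×10⁻⁴ / (5.70×10⁻⁵ × 0.703) = 10.5 m/s

11 m s⁻¹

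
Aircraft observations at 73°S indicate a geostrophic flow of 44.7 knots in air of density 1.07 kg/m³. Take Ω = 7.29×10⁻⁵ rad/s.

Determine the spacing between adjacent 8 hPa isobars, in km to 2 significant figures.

Coriolis parameter at 73°S:
f = 2Ω sin φ = 2 × 7.29×10⁻⁵ × sin 73° = 1.39×10⁻⁴ s⁻¹
Wind speed in SI: 44.7 knots = 23.0 m/s
Geostrophic balance rearranged: |∂P/∂n| = f ρ V_g
|∂P/∂n| = 1.39×10⁻⁴ × 1.07 × 23.0 = 3.43×10⁻³ Pa/m
Isobar spacing: Δn = ΔP/|∂P/∂n| = 800 Pa / 3.43×10⁻³ Pa/m = 233188 m ≈ 230 km

230 km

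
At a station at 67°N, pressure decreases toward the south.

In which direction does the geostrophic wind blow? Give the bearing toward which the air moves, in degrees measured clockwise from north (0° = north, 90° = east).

270°

The pressure-gradient force points toward the south (bearing 180°).
Geostrophic balance: in the Northern Hemisphere the Coriolis force deflects motion to the right, so the geostrophic wind blows 90° to the right of the pressure-gradient force (low pressure on the left).
Rotating 180° by 90° clockwise gives 270° — the wind blows toward the west.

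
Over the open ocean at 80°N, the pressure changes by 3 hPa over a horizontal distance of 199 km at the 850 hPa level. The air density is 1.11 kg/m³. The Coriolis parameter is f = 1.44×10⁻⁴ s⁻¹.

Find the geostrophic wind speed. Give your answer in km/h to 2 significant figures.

34 km/h

Pressure gradient: |∂P/∂n| = 300 Pa / 199000 m = 1.51×10⁻³ Pa/m
Geostrophic balance (pressure-gradient force = Coriolis force):
V_g = (1/(fρ)) |∂P/∂n| = 1.51×10⁻³ / (1.44×10⁻⁴ × 1.11) = 9.43 m/s
Converting: 9.43 m/s × 3.6 = 34 km/h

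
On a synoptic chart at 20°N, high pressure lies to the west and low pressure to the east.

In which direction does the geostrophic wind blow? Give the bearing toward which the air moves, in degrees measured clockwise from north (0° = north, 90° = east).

180°

The pressure-gradient force points toward the east (bearing 090°).
Geostrophic balance: in the Northern Hemisphere the Coriolis force deflects motion to the right, so the geostrophic wind blows 90° to the right of the pressure-gradient force (low pressure on the left).
Rotating 090° by 90° clockwise gives 180° — the wind blows toward the south.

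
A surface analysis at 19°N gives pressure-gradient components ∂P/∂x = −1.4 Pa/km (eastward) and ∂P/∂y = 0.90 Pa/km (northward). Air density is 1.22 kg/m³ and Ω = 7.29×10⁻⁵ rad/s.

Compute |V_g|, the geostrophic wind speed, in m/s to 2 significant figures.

Coriolis parameter at 19°N:
f = 2Ω sin φ = 2 × 7.29×10⁻⁵ × sin 19° = 4.75×10⁻⁵ s⁻¹
Component geostrophic relations (x east, y north):
u_g = −(1/(fρ)) ∂P/∂y,  v_g = (1/(fρ)) ∂P/∂x
u_g = −(0.90×10⁻³)/(4.75×10⁻⁵ × 1.22) = −15.5 m/s;  v_g = (−1.4×10⁻³)/(4.75×10⁻⁵ × 1.22) = −24.2 m/s
|V_g| = √(u_g² + v_g²) = 28.7 m/s

29 m/s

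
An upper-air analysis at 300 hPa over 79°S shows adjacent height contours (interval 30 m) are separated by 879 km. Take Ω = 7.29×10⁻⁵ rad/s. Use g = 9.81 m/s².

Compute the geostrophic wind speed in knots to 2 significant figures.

Coriolis parameter at 79°S:
f = 2Ω sin φ = 2 × 7.29×10⁻⁵ × sin 79° = 1.43×10⁻⁴ s⁻¹
Height gradient: |∂Z/∂n| = 30 m / 879000 m = 3.41×10⁻⁵
On a pressure surface, geostrophic balance gives V_g = (g/f)|∂Z/∂n|:
V_g = 9.81 × 3.41×10⁻⁵ / 1.43×10⁻⁴ = 2.34 m/s
Converting: 2.34 m/s × 1.944 = 4.5 knots

4.5 knots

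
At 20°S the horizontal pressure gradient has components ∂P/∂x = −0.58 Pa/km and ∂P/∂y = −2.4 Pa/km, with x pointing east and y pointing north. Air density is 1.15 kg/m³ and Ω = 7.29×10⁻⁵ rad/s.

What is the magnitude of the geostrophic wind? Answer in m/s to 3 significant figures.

43.1 m/s

Coriolis parameter at 20°S:
f = 2Ω sin φ = 2 × 7.29×10⁻⁵ × sin 20° = 4.99×10⁻⁵ s⁻¹
In the Southern Hemisphere f is negative: f = −4.99×10⁻⁵ s⁻¹.
Component geostrophic relations (x east, y north):
u_g = −(1/(fρ)) ∂P/∂y,  v_g = (1/(fρ)) ∂P/∂x
u_g = −(−2.4×10⁻³)/(−4.99×10⁻⁵ × 1.15) = −41.9 m/s;  v_g = (−0.58×10⁻³)/(−4.99×10⁻⁵ × 1.15) = 10.1 m/s
|V_g| = √(u_g² + v_g²) = 43.1 m/s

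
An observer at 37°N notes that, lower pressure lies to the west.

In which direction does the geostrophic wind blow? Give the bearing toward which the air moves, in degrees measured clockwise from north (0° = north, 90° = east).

The pressure-gradient force points toward the west (bearing 270°).
Geostrophic balance: in the Northern Hemisphere the Coriolis force deflects motion to the right, so the geostrophic wind blows 90° to the right of the pressure-gradient force (low pressure on the left).
Rotating 270° by 90° clockwise gives 000° — the wind blows toward the north.

000°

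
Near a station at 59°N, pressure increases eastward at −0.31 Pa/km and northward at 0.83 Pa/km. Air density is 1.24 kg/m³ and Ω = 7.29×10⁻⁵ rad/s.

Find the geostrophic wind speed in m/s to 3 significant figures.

5.72 m/s

Coriolis parameter at 59°N:
f = 2Ω sin φ = 2 × 7.29×10⁻⁵ × sin 59° = 1.25×10⁻⁴ s⁻¹
Component geostrophic relations (x east, y north):
u_g = −(1/(fρ)) ∂P/∂y,  v_g = (1/(fρ)) ∂P/∂x
u_g = −(0.83×10⁻³)/(1.25×10⁻⁴ × 1.24) = −5.36 m/s;  v_g = (−0.31×10⁻³)/(1.25×10⁻⁴ × 1.24) = −2.00 m/s
|V_g| = √(u_g² + v_g²) = 5.72 m/s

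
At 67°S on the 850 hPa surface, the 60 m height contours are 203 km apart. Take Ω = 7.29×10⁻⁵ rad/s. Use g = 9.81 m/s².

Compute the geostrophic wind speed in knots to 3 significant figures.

42.0 knots

Coriolis parameter at 67°S:
f = 2Ω sin φ = 2 × 7.29×10⁻⁵ × sin 67° = 1.34×10⁻⁴ s⁻¹
Height gradient: |∂Z/∂n| = 60 m / 203000 m = 2.96×10⁻⁴
On a pressure surface, geostrophic balance gives V_g = (g/f)|∂Z/∂n|:
V_g = 9.81 × 2.96×10⁻⁴ / 1.34×10⁻⁴ = 21.6 m/s
Converting: 21.6 m/s × 1.944 = 42.0 knots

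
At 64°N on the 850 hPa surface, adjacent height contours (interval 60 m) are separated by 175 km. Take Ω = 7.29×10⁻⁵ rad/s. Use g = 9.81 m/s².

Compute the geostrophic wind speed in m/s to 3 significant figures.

Coriolis parameter at 64°N:
f = 2Ω sin φ = 2 × 7.29×10⁻⁵ × sin 64° = 1.31×10⁻⁴ s⁻¹
Height gradient: |∂Z/∂n| = 60 m / 175000 m = 3.43×10⁻⁴
On a pressure surface, geostrophic balance gives V_g = (g/f)|∂Z/∂n|:
V_g = 9.81 × 3.43×10⁻⁴ / 1.31×10⁻⁴ = 25.7 m/s

25.7 m/s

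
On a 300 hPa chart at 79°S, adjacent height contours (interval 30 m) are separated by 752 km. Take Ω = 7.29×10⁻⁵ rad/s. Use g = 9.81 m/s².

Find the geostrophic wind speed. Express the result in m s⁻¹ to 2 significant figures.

Coriolis parameter at 79°S:
f = 2Ω sin φ = 2 × 7.29×10⁻⁵ × sin 79° = 1.43×10⁻⁴ s⁻¹
Height gradient: |∂Z/∂n| = 30 m / 752000 m = 3.99×10⁻⁵
On a pressure surface, geostrophic balance gives V_g = (g/f)|∂Z/∂n|:
V_g = 9.81 × 3.99×10⁻⁵ / 1.43×10⁻⁴ = 2.73 m/s

2.7 m s⁻¹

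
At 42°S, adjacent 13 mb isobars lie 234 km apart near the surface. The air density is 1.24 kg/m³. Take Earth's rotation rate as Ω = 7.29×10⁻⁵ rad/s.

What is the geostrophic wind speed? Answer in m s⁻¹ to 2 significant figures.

46 m s⁻¹

Coriolis parameter at 42°S:
f = 2Ω sin φ = 2 × 7.29×10⁻⁵ × sin 42° = 9.76×10⁻⁵ s⁻¹
Pressure gradient: |∂P/∂n| = 1300 Pa / 234000 m = 5.56×10⁻³ Pa/m
Geostrophic balance (pressure-gradient force = Coriolis force):
V_g = (1/(fρ)) |∂P/∂n| = 5.56×10⁻³ / (9.76×10⁻⁵ × 1.24) = 45.9 m/s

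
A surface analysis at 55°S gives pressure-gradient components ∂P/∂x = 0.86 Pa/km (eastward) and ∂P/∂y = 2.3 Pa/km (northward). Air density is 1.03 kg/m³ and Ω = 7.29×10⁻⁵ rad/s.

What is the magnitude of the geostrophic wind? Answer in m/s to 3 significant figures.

Coriolis parameter at 55°S:
f = 2Ω sin φ = 2 × 7.29×10⁻⁵ × sin 55° = 1.19×10⁻⁴ s⁻¹
In the Southern Hemisphere f is negative: f = −1.19×10⁻⁴ s⁻¹.
Component geostrophic relations (x east, y north):
u_g = −(1/(fρ)) ∂P/∂y,  v_g = (1/(fρ)) ∂P/∂x
u_g = −(2.3×10⁻³)/(−1.19×10⁻⁴ × 1.03) = 18.7 m/s;  v_g = (0.86×10⁻³)/(−1.19×10⁻⁴ × 1.03) = −6.99 m/s
|V_g| = √(u_g² + v_g²) = 20.0 m/s

20.0 m/s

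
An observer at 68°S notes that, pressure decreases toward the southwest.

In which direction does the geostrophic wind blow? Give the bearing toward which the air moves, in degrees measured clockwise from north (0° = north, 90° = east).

The pressure-gradient force points toward the southwest (bearing 225°).
Geostrophic balance: in the Southern Hemisphere the Coriolis force deflects motion to the left, so the geostrophic wind blows 90° to the left of the pressure-gradient force (low pressure on the right).
Rotating 225° by 90° counterclockwise gives 135° — the wind blows toward the southeast.

135°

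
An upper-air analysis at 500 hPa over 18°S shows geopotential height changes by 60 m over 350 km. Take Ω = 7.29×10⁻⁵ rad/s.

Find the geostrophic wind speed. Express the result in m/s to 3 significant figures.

37.3 m/s

Coriolis parameter at 18°S:
f = 2Ω sin φ = 2 × 7.29×10⁻⁵ × sin 18° = 4.51×10⁻⁵ s⁻¹
Height gradient: |∂Z/∂n| = 60 m / 350000 m = 1.71×10⁻⁴
On a pressure surface, geostrophic balance gives V_g = (g/f)|∂Z/∂n|:
V_g = 9.81 × 1.71×10⁻⁴ / 4.51×10⁻⁵ = 37.3 m/s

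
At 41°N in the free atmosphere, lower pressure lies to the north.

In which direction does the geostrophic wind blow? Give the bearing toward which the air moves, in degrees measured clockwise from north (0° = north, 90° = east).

The pressure-gradient force points toward the north (bearing 000°).
Geostrophic balance: in the Northern Hemisphere the Coriolis force deflects motion to the right, so the geostrophic wind blows 90° to the right of the pressure-gradient force (low pressure on the left).
Rotating 000° by 90° clockwise gives 090° — the wind blows toward the east.

090°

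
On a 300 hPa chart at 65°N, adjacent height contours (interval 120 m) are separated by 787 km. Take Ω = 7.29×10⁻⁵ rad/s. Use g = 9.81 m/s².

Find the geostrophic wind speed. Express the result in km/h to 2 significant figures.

Coriolis parameter at 65°N:
f = 2Ω sin φ = 2 × 7.29×10⁻⁵ × sin 65° = 1.32×10⁻⁴ s⁻¹
Height gradient: |∂Z/∂n| = 120 m / 787000 m = 1.52×10⁻⁴
On a pressure surface, geostrophic balance gives V_g = (g/f)|∂Z/∂n|:
V_g = 9.81 × 1.52×10⁻⁴ / 1.32×10⁻⁴ = 11.3 m/s
Converting: 11.3 m/s × 3.6 = 41 km/h

41 km/h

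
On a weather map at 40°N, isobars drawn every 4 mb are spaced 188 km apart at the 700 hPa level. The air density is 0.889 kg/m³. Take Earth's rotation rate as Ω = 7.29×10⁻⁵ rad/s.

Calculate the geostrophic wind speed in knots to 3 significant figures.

49.6 knots

Coriolis parameter at 40°N:
f = 2Ω sin φ = 2 × 7.29×10⁻⁵ × sin 40° = 9.37×10⁻⁵ s⁻¹
Pressure gradient: |∂P/∂n| = 400 Pa / 188000 m = 2.13×10⁻³ Pa/m
Geostrophic balance (pressure-gradient force = Coriolis force):
V_g = (1/(fρ)) |∂P/∂n| = 2.13×10⁻³ / (9.37×10⁻⁵ × 0.889) = 25.5 m/s
Converting: 25.5 m/s × 1.944 = 49.6 knots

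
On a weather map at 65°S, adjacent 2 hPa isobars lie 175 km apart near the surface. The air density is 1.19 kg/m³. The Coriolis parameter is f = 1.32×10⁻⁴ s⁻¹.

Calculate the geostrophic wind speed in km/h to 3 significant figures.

26.2 km/h

Pressure gradient: |∂P/∂n| = 200 Pa / 175000 m = 1.14×10⁻³ Pa/m
Geostrophic balance (pressure-gradient force = Coriolis force):
V_g = (1/(fρ)) |∂P/∂n| = 1.14×10⁻³ / (1.32×10⁻⁴ × 1.19) = 7.28 m/s
Converting: 7.28 m/s × 3.6 = 26.2 km/h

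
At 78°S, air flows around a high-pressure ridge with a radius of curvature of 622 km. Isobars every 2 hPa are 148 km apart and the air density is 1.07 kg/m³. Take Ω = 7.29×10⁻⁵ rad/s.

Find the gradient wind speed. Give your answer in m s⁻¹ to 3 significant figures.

Coriolis parameter at 78°S:
f = 2Ω sin φ = 2 × 7.29×10⁻⁵ × sin 78° = 1.43×10⁻⁴ s⁻¹
Pressure gradient: |∂P/∂n| = 200 Pa / 148000 m = 1.35×10⁻³ Pa/m
Geostrophic speed: V_g = |∂P/∂n|/(fρ) = 1.35×10⁻³/(1.43×10⁻⁴ × 1.07) = 8.86 m/s
Around a high, pressure-gradient force acts outward with centrifugal, so Coriolis balances both:
fV = (1/ρ)|∂P/∂n| + V²/R  →  V² − fR·V + fR·V_g = 0
With fR = 1.43×10⁻⁴ × 622×10³ m = 88.7 m/s:
V = [fR − √((fR)² − 4 fR V_g)]/2 = [88.7 − √(88.7² − 4×88.7×8.86)]/2 = 9.98 m/s
Supergeostrophic (V > V_g = 8.86 m/s), as expected around a high.

9.98 m s⁻¹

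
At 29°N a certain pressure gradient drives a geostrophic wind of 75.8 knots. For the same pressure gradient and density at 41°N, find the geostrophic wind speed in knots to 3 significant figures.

With the same pressure gradient and density, V_g ∝ 1/f ∝ 1/sin φ.
V₂ = V₁ · sin φ₁ / sin φ₂ = 75.8 × sin 29° / sin 41°
V₂ = 75.8 × 0.4848/0.6561 = 56.0 knots

56.0 knots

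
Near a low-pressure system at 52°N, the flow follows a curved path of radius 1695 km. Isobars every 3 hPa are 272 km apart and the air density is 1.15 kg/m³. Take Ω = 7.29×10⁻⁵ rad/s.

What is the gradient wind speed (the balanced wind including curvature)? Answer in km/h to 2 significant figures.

29 km/h

Coriolis parameter at 52°N:
f = 2Ω sin φ = 2 × 7.29×10⁻⁵ × sin 52° = 1.15×10⁻⁴ s⁻¹
Pressure gradient: |∂P/∂n| = 300 Pa / 272000 m = 1.10×10⁻³ Pa/m
Geostrophic speed: V_g = |∂P/∂n|/(fρ) = 1.10×10⁻³/(1.15×10⁻⁴ × 1.15) = 8.35 m/s
Around a low, centrifugal force acts outward with Coriolis, so pressure-gradient force balances both:
(1/ρ)|∂P/∂n| = fV + V²/R  →  V² + fR·V − fR·V_g = 0
With fR = 1.15×10⁻⁴ × 1695×10³ m = 195 m/s:
V = [−fR + √((fR)² + 4 fR V_g)]/2 = [−195 + √(195² + 4×195×8.35)]/2 = 8.02 m/s
Subgeostrophic (V < V_g = 8.35 m/s), as expected around a low.
Converting: 8.02 m/s × 3.6 = 29 km/h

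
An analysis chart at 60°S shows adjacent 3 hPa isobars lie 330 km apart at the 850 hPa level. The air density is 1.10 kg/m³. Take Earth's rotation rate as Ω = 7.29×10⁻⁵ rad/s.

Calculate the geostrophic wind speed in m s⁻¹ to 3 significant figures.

Coriolis parameter at 60°S:
f = 2Ω sin φ = 2 × 7.29×10⁻⁵ × sin 60° = 1.26×10⁻⁴ s⁻¹
Pressure gradient: |∂P/∂n| = 300 Pa / 330000 m = 9.09×10⁻⁴ Pa/m
Geostrophic balance (pressure-gradient force = Coriolis force):
V_g = (1/(fρ)) |∂P/∂n| = 9.09×10⁻⁴ / (1.26×10⁻⁴ × 1.10) = 6.55 m/s

6.55 m s⁻¹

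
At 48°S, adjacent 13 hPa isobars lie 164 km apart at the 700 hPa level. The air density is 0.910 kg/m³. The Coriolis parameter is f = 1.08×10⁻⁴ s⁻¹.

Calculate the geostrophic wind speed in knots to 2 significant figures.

160 knots

Pressure gradient: |∂P/∂n| = 1300 Pa / 164000 m = 7.93×10⁻³ Pa/m
Geostrophic balance (pressure-gradient force = Coriolis force):
V_g = (1/(fρ)) |∂P/∂n| = 7.93×10⁻³ / (1.08×10⁻⁴ × 0.910) = 80.7 m/s
Converting: 80.7 m/s × 1.944 = 160 knots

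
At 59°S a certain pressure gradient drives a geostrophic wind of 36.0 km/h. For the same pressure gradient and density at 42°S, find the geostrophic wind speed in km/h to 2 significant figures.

46 km/h

With the same pressure gradient and density, V_g ∝ 1/f ∝ 1/sin φ.
V₂ = V₁ · sin φ₁ / sin φ₂ = 36.0 × sin 59° / sin 42°
V₂ = 36.0 × 0.8572/0.6691 = 46 km/h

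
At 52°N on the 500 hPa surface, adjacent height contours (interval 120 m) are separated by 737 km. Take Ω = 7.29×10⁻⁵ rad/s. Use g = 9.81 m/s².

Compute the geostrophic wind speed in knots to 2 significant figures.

Coriolis parameter at 52°N:
f = 2Ω sin φ = 2 × 7.29×10⁻⁵ × sin 52° = 1.15×10⁻⁴ s⁻¹
Height gradient: |∂Z/∂n| = 120 m / 737000 m = 1.63×10⁻⁴
On a pressure surface, geostrophic balance gives V_g = (g/f)|∂Z/∂n|:
V_g = 9.81 × 1.63×10⁻⁴ / 1.15×10⁻⁴ = 13.9 m/s
Converting: 13.9 m/s × 1.944 = 27 knots

27 knots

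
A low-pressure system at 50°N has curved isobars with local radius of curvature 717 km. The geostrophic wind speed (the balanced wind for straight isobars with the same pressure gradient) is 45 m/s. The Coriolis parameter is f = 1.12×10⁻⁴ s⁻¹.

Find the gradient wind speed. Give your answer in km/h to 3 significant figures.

Around a low, centrifugal force acts outward with Coriolis, so pressure-gradient force balances both:
(1/ρ)|∂P/∂n| = fV + V²/R  →  V² + fR·V − fR·V_g = 0
With fR = 1.12×10⁻⁴ × 717×10³ m = 80.3 m/s:
V = [−fR + √((fR)² + 4 fR V_g)]/2 = [−80.3 + √(80.3² + 4×80.3×45)]/2 = 32.1 m/s
Subgeostrophic (V < V_g = 45 m/s), as expected around a low.
Converting: 32.1 m/s × 3.6 = 116 km/h

116 km/h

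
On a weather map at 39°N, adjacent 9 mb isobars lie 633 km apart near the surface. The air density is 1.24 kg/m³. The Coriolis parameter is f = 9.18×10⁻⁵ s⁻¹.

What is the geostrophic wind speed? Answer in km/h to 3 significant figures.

Pressure gradient: |∂P/∂n| = 900 Pa / 633000 m = 1.42×10⁻³ Pa/m
Geostrophic balance (pressure-gradient force = Coriolis force):
V_g = (1/(fρ)) |∂P/∂n| = 1.42×10⁻³ / (9.18×10⁻⁵ × 1.24) = 12.5 m/s
Converting: 12.5 m/s × 3.6 = 45.0 km/h

45.0 km/h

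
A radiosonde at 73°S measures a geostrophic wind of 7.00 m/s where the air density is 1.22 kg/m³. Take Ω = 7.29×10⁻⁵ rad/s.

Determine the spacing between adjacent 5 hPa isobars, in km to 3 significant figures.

Coriolis parameter at 73°S:
f = 2Ω sin φ = 2 × 7.29×10⁻⁵ × sin 73° = 1.39×10⁻⁴ s⁻¹
Geostrophic balance rearranged: |∂P/∂n| = f ρ V_g
|∂P/∂n| = 1.39×10⁻⁴ × 1.22 × 7.00 = 1.19×10⁻³ Pa/m
Isobar spacing: Δn = ΔP/|∂P/∂n| = 500 Pa / 1.19×10⁻³ Pa/m = 419912 m ≈ 420 km

420 km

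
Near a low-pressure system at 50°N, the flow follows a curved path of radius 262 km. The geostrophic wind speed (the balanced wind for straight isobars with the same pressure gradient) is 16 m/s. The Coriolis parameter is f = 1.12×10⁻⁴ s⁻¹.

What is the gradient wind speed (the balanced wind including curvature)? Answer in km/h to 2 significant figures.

Around a low, centrifugal force acts outward with Coriolis, so pressure-gradient force balances both:
(1/ρ)|∂P/∂n| = fV + V²/R  →  V² + fR·V − fR·V_g = 0
With fR = 1.12×10⁻⁴ × 262×10³ m = 29.3 m/s:
V = [−fR + √((fR)² + 4 fR V_g)]/2 = [−29.3 + √(29.3² + 4×29.3×16)]/2 = 11.5 m/s
Subgeostrophic (V < V_g = 16 m/s), as expected around a low.
Converting: 11.5 m/s × 3.6 = 41 km/h

41 km/h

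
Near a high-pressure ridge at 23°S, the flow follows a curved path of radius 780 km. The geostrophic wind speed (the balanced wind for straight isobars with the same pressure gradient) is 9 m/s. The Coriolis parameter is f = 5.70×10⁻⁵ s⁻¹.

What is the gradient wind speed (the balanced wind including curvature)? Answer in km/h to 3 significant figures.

45.1 km/h

Around a high, pressure-gradient force acts outward with centrifugal, so Coriolis balances both:
fV = (1/ρ)|∂P/∂n| + V²/R  →  V² − fR·V + fR·V_g = 0
With fR = 5.70×10⁻⁵ × 780×10³ m = 44.5 m/s:
V = [fR − √((fR)² − 4 fR V_g)]/2 = [44.5 − √(44.5² − 4×44.5×9)]/2 = 12.5 m/s
Supergeostrophic (V > V_g = 9 m/s), as expected around a high.
Converting: 12.5 m/s × 3.6 = 45.1 km/h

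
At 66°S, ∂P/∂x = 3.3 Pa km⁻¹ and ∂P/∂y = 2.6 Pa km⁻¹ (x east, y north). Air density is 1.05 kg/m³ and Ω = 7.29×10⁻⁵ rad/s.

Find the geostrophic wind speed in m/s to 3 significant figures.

30.0 m/s

Coriolis parameter at 66°S:
f = 2Ω sin φ = 2 × 7.29×10⁻⁵ × sin 66° = 1.33×10⁻⁴ s⁻¹
In the Southern Hemisphere f is negative: f = −1.33×10⁻⁴ s⁻¹.
Component geostrophic relations (x east, y north):
u_g = −(1/(fρ)) ∂P/∂y,  v_g = (1/(fρ)) ∂P/∂x
u_g = −(2.6×10⁻³)/(−1.33×10⁻⁴ × 1.05) = 18.6 m/s;  v_g = (3.3×10⁻³)/(−1.33×10⁻⁴ × 1.05) = −23.6 m/s
|V_g| = √(u_g² + v_g²) = 30.0 m/s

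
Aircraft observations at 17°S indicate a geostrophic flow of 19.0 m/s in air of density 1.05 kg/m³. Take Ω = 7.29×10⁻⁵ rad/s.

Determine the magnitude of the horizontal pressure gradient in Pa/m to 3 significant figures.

8.50×10⁻⁴ Pa/m

Coriolis parameter at 17°S:
f = 2Ω sin φ = 2 × 7.29×10⁻⁵ × sin 17° = 4.26×10⁻⁵ s⁻¹
Geostrophic balance rearranged: |∂P/∂n| = f ρ V_g
|∂P/∂n| = 4.26×10⁻⁵ × 1.05 × 19.0 = 8.50×10⁻⁴ Pa/m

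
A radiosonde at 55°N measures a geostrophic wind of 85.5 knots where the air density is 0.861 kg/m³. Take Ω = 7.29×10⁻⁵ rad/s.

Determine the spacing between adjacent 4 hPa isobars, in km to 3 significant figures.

88.4 km

Coriolis parameter at 55°N:
f = 2Ω sin φ = 2 × 7.29×10⁻⁵ × sin 55° = 1.19×10⁻⁴ s⁻¹
Wind speed in SI: 85.5 knots = 44.0 m/s
Geostrophic balance rearranged: |∂P/∂n| = f ρ V_g
|∂P/∂n| = 1.19×10⁻⁴ × 0.861 × 44.0 = 4.52×10⁻³ Pa/m
Isobar spacing: Δn = ΔP/|∂P/∂n| = 400 Pa / 4.52×10⁻³ Pa/m = 88436 m ≈ 88.4 km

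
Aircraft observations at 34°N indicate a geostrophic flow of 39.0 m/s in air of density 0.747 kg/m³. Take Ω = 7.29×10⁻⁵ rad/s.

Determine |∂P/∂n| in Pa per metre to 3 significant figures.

Coriolis parameter at 34°N:
f = 2Ω sin φ = 2 × 7.29×10⁻⁵ × sin 34° = 8.15×10⁻⁵ s⁻¹
Geostrophic balance rearranged: |∂P/∂n| = f ρ V_g
|∂P/∂n| = 8.15×10⁻⁵ × 0.747 × 39.0 = 2.38×10⁻³ Pa/m

2.38×10⁻³ Pa/m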